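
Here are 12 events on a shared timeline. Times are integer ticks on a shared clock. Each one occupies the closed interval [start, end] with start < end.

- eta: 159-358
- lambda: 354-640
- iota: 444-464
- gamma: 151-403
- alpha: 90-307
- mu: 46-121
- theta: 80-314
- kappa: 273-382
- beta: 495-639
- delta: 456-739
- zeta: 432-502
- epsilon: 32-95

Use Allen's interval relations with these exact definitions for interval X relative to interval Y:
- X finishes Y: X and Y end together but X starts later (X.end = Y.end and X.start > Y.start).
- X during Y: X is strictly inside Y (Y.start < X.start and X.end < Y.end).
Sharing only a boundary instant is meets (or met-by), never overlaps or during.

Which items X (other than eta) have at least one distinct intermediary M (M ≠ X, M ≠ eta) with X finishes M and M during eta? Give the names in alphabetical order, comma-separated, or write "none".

none

Target eta = [159, 358].
Intermediaries M with M during eta: none.
Union: none.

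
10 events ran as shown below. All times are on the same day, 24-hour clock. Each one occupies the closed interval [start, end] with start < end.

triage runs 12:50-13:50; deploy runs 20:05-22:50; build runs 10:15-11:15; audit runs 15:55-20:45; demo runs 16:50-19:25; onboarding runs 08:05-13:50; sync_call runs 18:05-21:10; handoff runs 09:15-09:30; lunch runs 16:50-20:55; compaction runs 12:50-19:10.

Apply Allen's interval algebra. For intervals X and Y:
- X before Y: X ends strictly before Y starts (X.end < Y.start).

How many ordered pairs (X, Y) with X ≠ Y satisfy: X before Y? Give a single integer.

27

Checking all 90 ordered pairs for relation 'before'; matching pairs in alphabetical order:
(build, audit): build before audit ✓
(build, compaction): build before compaction ✓
(build, demo): build before demo ✓
(build, deploy): build before deploy ✓
(build, lunch): build before lunch ✓
(build, sync_call): build before sync_call ✓
(build, triage): build before triage ✓
(compaction, deploy): compaction before deploy ✓
(demo, deploy): demo before deploy ✓
(handoff, audit): handoff before audit ✓
(handoff, build): handoff before build ✓
(handoff, compaction): handoff before compaction ✓
(handoff, demo): handoff before demo ✓
(handoff, deploy): handoff before deploy ✓
(handoff, lunch): handoff before lunch ✓
(handoff, sync_call): handoff before sync_call ✓
(handoff, triage): handoff before triage ✓
(onboarding, audit): onboarding before audit ✓
(onboarding, demo): onboarding before demo ✓
(onboarding, deploy): onboarding before deploy ✓
(onboarding, lunch): onboarding before lunch ✓
(onboarding, sync_call): onboarding before sync_call ✓
(triage, audit): triage before audit ✓
(triage, demo): triage before demo ✓
... plus 3 further pairs not listed.
Count: 27.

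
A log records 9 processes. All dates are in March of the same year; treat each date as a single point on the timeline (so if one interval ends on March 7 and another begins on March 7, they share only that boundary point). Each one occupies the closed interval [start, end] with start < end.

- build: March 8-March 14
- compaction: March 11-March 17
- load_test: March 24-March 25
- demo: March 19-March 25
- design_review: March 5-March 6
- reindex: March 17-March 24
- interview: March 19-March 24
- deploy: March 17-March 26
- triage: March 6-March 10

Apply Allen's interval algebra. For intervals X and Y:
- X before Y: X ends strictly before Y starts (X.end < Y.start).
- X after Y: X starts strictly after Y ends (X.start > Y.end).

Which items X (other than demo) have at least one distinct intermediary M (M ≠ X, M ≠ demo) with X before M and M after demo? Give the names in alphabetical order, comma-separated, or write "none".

none

Target demo = [March 19, March 25].
Intermediaries M with M after demo: none.
Union: none.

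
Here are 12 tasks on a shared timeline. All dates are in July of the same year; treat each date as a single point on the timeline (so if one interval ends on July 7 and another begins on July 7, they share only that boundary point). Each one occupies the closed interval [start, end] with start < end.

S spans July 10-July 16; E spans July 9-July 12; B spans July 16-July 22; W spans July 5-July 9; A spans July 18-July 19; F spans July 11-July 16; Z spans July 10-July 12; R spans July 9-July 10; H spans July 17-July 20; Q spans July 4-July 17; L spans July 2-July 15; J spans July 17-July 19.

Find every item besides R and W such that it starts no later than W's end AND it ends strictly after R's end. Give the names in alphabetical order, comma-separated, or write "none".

E, L, Q

Conditions: its start is no later than W's end (X.start <= July 9) AND its end is strictly after R's end (X.end > July 10).
A: start July 18 <= July 9? ✗; end July 19 > July 10? ✓ → no.
B: start July 16 <= July 9? ✗; end July 22 > July 10? ✓ → no.
E: start July 9 <= July 9? ✓; end July 12 > July 10? ✓ → yes.
F: start July 11 <= July 9? ✗; end July 16 > July 10? ✓ → no.
H: start July 17 <= July 9? ✗; end July 20 > July 10? ✓ → no.
J: start July 17 <= July 9? ✗; end July 19 > July 10? ✓ → no.
L: start July 2 <= July 9? ✓; end July 15 > July 10? ✓ → yes.
Q: start July 4 <= July 9? ✓; end July 17 > July 10? ✓ → yes.
S: start July 10 <= July 9? ✗; end July 16 > July 10? ✓ → no.
Z: start July 10 <= July 9? ✗; end July 12 > July 10? ✓ → no.
Result: E, L, Q.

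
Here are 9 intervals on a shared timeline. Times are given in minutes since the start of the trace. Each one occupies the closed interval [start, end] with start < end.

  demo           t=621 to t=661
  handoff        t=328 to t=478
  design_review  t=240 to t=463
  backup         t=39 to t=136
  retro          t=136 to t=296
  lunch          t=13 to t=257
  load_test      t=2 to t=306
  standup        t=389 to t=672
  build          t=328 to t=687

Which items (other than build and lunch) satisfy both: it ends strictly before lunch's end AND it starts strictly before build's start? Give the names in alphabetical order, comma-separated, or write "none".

backup

Conditions: its end is strictly before lunch's end (X.end < t=257) AND its start is strictly before build's start (X.start < t=328).
backup: end t=136 < t=257? ✓; start t=39 < t=328? ✓ → yes.
demo: end t=661 < t=257? ✗; start t=621 < t=328? ✗ → no.
design_review: end t=463 < t=257? ✗; start t=240 < t=328? ✓ → no.
handoff: end t=478 < t=257? ✗; start t=328 < t=328? ✗ → no.
load_test: end t=306 < t=257? ✗; start t=2 < t=328? ✓ → no.
retro: end t=296 < t=257? ✗; start t=136 < t=328? ✓ → no.
standup: end t=672 < t=257? ✗; start t=389 < t=328? ✗ → no.
Result: backup.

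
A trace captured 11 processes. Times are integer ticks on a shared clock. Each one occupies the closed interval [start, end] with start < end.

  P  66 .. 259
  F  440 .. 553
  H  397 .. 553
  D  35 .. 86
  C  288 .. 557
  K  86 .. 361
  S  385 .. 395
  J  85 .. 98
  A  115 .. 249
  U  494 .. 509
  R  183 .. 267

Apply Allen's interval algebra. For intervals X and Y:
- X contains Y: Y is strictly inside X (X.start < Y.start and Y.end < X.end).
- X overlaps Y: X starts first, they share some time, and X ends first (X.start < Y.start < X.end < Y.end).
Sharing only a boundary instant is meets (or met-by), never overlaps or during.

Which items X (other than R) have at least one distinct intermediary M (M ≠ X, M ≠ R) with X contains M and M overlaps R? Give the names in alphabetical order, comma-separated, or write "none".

Target R = [183, 267].
Intermediaries M with M overlaps R: A, P.
Via A — items with X contains A: K, P.
Via P — items with X contains P: none.
Union: K, P.

K, P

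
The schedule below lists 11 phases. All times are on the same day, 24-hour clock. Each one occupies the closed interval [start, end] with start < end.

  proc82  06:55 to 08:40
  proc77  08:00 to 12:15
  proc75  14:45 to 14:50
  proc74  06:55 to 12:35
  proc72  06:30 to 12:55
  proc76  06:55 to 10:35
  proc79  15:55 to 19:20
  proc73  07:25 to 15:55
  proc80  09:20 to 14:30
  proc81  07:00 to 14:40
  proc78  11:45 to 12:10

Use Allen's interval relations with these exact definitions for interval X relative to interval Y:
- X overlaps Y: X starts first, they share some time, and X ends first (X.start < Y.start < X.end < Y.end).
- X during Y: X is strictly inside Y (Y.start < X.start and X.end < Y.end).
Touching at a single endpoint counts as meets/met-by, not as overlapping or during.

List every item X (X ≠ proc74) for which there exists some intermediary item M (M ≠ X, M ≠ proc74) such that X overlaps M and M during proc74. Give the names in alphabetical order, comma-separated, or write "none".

Target proc74 = [06:55, 12:35].
Intermediaries M with M during proc74: proc77, proc78.
Via proc77 — items with X overlaps proc77: proc76, proc82.
Via proc78 — items with X overlaps proc78: none.
Union: proc76, proc82.

proc76, proc82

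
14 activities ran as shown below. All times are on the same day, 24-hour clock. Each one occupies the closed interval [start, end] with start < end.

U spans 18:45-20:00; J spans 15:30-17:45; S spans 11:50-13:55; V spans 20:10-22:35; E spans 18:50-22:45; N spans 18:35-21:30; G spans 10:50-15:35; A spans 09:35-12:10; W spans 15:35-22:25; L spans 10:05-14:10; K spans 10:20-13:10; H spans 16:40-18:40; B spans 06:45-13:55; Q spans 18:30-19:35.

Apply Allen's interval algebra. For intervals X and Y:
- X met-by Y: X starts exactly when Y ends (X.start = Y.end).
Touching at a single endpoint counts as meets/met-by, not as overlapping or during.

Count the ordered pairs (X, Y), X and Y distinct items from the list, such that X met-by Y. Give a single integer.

Checking all 182 ordered pairs for relation 'met-by'; matching pairs in alphabetical order:
(W, G): W met-by G ✓
Count: 1.

1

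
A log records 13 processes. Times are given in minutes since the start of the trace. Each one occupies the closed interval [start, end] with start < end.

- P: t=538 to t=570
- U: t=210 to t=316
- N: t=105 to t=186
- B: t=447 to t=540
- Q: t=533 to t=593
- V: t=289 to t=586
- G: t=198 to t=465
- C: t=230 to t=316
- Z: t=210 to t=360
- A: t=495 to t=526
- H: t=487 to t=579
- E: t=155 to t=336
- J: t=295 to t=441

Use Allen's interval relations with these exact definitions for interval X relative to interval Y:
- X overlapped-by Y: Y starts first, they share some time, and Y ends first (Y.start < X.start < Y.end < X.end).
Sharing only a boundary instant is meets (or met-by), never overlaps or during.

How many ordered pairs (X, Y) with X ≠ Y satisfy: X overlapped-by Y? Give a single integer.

18

Checking all 156 ordered pairs for relation 'overlapped-by'; matching pairs in alphabetical order:
(B, G): B overlapped-by G ✓
(E, N): E overlapped-by N ✓
(G, E): G overlapped-by E ✓
(H, B): H overlapped-by B ✓
(J, C): J overlapped-by C ✓
(J, E): J overlapped-by E ✓
(J, U): J overlapped-by U ✓
(J, Z): J overlapped-by Z ✓
(P, B): P overlapped-by B ✓
(Q, B): Q overlapped-by B ✓
(Q, H): Q overlapped-by H ✓
(Q, V): Q overlapped-by V ✓
(V, C): V overlapped-by C ✓
(V, E): V overlapped-by E ✓
(V, G): V overlapped-by G ✓
(V, U): V overlapped-by U ✓
(V, Z): V overlapped-by Z ✓
(Z, E): Z overlapped-by E ✓
Count: 18.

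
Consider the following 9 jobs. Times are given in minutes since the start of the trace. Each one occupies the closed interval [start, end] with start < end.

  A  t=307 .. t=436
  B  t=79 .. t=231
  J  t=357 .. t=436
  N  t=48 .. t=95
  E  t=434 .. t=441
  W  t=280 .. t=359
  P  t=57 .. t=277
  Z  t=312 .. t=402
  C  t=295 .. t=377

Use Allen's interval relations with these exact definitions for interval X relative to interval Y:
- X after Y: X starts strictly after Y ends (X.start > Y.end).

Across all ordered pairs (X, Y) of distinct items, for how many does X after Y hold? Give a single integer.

21

Checking all 72 ordered pairs for relation 'after'; matching pairs in alphabetical order:
(A, B): A after B ✓
(A, N): A after N ✓
(A, P): A after P ✓
(C, B): C after B ✓
(C, N): C after N ✓
(C, P): C after P ✓
(E, B): E after B ✓
(E, C): E after C ✓
(E, N): E after N ✓
(E, P): E after P ✓
(E, W): E after W ✓
(E, Z): E after Z ✓
(J, B): J after B ✓
(J, N): J after N ✓
(J, P): J after P ✓
(W, B): W after B ✓
(W, N): W after N ✓
(W, P): W after P ✓
(Z, B): Z after B ✓
(Z, N): Z after N ✓
(Z, P): Z after P ✓
Count: 21.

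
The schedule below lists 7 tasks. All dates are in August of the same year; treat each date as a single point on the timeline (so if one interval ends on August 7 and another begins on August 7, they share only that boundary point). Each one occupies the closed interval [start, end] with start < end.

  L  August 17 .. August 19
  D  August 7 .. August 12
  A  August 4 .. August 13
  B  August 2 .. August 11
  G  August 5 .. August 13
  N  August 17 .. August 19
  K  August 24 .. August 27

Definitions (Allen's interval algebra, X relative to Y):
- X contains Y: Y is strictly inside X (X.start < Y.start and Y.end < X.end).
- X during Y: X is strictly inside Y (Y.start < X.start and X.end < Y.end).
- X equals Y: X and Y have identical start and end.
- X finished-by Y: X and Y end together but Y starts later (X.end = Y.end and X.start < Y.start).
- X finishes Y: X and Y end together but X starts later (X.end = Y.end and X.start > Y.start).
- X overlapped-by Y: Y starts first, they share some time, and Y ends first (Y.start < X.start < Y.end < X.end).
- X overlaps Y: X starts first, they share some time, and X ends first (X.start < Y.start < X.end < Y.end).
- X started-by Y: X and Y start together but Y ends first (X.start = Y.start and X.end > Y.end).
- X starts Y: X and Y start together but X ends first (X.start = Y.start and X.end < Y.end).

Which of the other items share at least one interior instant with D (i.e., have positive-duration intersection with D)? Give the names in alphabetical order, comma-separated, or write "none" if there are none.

Target D = [August 7, August 12].
A [August 4, August 13] → contains → yes.
B [August 2, August 11] → overlaps → yes.
G [August 5, August 13] → contains → yes.
K [August 24, August 27] → after → no.
L [August 17, August 19] → after → no.
N [August 17, August 19] → after → no.
Result: A, B, G.

A, B, G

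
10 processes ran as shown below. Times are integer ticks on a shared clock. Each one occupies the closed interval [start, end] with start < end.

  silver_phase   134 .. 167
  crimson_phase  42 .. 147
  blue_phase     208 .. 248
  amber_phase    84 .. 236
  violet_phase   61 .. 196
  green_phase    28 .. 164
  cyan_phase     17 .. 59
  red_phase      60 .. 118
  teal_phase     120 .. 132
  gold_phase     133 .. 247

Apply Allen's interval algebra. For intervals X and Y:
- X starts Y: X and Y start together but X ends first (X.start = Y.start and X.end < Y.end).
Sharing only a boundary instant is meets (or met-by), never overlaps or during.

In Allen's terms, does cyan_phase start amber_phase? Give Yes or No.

cyan_phase = [17, 59], amber_phase = [84, 236].
Actual relation of cyan_phase to amber_phase: before.
Asked whether 'starts' holds → No.

No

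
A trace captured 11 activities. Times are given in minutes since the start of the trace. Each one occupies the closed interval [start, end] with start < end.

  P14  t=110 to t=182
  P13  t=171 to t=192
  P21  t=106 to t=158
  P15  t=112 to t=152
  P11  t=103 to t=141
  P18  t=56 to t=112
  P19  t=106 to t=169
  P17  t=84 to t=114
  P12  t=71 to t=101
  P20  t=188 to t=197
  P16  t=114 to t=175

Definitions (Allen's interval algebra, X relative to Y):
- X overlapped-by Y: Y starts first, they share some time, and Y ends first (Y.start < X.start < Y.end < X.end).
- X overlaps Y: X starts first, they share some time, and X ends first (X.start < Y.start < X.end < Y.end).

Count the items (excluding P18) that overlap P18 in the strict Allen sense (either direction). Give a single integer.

5

Target P18 = [t=56, t=112].
P11 [t=103, t=141] → overlapped-by → counts.
P12 [t=71, t=101] → during → no.
P13 [t=171, t=192] → after → no.
P14 [t=110, t=182] → overlapped-by → counts.
P15 [t=112, t=152] → met-by → no.
P16 [t=114, t=175] → after → no.
P17 [t=84, t=114] → overlapped-by → counts.
P19 [t=106, t=169] → overlapped-by → counts.
P20 [t=188, t=197] → after → no.
P21 [t=106, t=158] → overlapped-by → counts.
Total: 5.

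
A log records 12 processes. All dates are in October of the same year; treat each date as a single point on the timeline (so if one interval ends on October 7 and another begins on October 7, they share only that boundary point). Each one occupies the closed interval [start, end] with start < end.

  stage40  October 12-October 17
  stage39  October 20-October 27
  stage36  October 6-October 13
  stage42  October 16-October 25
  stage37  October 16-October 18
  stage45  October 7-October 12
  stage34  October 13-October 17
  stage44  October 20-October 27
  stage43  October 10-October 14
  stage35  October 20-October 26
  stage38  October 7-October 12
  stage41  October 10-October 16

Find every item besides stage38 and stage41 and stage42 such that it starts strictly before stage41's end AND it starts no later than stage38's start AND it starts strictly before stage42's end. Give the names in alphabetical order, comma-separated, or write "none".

Conditions: its start is strictly before stage41's end (X.start < October 16) AND its start is no later than stage38's start (X.start <= October 7) AND its start is strictly before stage42's end (X.start < October 25).
stage34: start October 13 < October 16? ✓; start October 13 <= October 7? ✗; start October 13 < October 25? ✓ → no.
stage35: start October 20 < October 16? ✗; start October 20 <= October 7? ✗; start October 20 < October 25? ✓ → no.
stage36: start October 6 < October 16? ✓; start October 6 <= October 7? ✓; start October 6 < October 25? ✓ → yes.
stage37: start October 16 < October 16? ✗; start October 16 <= October 7? ✗; start October 16 < October 25? ✓ → no.
stage39: start October 20 < October 16? ✗; start October 20 <= October 7? ✗; start October 20 < October 25? ✓ → no.
stage40: start October 12 < October 16? ✓; start October 12 <= October 7? ✗; start October 12 < October 25? ✓ → no.
stage43: start October 10 < October 16? ✓; start October 10 <= October 7? ✗; start October 10 < October 25? ✓ → no.
stage44: start October 20 < October 16? ✗; start October 20 <= October 7? ✗; start October 20 < October 25? ✓ → no.
stage45: start October 7 < October 16? ✓; start October 7 <= October 7? ✓; start October 7 < October 25? ✓ → yes.
Result: stage36, stage45.

stage36, stage45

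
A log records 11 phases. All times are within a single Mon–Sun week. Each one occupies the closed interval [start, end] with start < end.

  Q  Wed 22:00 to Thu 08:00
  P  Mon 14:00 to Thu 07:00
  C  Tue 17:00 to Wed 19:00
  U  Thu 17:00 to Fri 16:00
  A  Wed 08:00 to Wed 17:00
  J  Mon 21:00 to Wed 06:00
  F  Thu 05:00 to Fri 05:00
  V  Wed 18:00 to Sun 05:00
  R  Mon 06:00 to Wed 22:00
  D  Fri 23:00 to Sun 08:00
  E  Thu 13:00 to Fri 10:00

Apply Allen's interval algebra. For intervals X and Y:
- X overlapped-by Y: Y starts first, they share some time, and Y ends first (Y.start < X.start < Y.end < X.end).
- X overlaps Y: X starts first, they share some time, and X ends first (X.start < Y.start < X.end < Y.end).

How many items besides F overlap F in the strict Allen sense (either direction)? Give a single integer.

4

Target F = [Thu 05:00, Fri 05:00].
A [Wed 08:00, Wed 17:00] → before → no.
C [Tue 17:00, Wed 19:00] → before → no.
D [Fri 23:00, Sun 08:00] → after → no.
E [Thu 13:00, Fri 10:00] → overlapped-by → counts.
J [Mon 21:00, Wed 06:00] → before → no.
P [Mon 14:00, Thu 07:00] → overlaps → counts.
Q [Wed 22:00, Thu 08:00] → overlaps → counts.
R [Mon 06:00, Wed 22:00] → before → no.
U [Thu 17:00, Fri 16:00] → overlapped-by → counts.
V [Wed 18:00, Sun 05:00] → contains → no.
Total: 4.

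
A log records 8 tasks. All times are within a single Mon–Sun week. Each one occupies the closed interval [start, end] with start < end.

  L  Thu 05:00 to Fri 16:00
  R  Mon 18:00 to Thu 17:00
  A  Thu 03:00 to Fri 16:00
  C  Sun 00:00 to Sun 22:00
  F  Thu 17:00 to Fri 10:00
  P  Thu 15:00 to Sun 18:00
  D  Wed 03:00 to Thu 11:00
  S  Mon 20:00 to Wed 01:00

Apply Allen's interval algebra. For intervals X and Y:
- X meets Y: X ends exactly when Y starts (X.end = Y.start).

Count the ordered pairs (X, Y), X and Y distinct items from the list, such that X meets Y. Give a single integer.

1

Checking all 56 ordered pairs for relation 'meets'; matching pairs in alphabetical order:
(R, F): R meets F ✓
Count: 1.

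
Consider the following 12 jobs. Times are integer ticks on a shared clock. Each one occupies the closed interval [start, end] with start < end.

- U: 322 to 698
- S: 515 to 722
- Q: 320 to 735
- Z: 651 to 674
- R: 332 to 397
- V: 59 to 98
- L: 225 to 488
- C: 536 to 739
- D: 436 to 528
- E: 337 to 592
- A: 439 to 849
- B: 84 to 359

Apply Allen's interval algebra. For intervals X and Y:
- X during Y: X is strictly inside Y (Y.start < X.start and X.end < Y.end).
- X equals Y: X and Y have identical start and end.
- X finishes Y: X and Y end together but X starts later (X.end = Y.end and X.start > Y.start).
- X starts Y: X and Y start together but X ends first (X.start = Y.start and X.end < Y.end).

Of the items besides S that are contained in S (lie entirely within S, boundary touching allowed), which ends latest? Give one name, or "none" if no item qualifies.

Target S = [515, 722].
A [439, 849] → contains → excluded.
B [84, 359] → before → excluded.
C [536, 739] → overlapped-by → excluded.
D [436, 528] → overlaps → excluded.
E [337, 592] → overlaps → excluded.
L [225, 488] → before → excluded.
Q [320, 735] → contains → excluded.
R [332, 397] → before → excluded.
U [322, 698] → overlaps → excluded.
V [59, 98] → before → excluded.
Z [651, 674] → during → candidate.
Among candidates, latest end is 674 → Z.

Z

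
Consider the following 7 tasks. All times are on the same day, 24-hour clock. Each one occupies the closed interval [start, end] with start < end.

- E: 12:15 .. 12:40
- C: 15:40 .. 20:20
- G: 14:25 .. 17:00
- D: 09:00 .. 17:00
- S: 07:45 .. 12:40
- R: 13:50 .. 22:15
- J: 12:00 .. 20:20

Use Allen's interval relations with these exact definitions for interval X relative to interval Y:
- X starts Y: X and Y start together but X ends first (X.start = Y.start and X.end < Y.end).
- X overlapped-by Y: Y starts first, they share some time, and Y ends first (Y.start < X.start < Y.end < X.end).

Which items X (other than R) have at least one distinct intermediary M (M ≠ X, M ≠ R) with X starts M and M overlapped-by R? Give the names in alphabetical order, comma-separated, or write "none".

Target R = [13:50, 22:15].
Intermediaries M with M overlapped-by R: none.
Union: none.

none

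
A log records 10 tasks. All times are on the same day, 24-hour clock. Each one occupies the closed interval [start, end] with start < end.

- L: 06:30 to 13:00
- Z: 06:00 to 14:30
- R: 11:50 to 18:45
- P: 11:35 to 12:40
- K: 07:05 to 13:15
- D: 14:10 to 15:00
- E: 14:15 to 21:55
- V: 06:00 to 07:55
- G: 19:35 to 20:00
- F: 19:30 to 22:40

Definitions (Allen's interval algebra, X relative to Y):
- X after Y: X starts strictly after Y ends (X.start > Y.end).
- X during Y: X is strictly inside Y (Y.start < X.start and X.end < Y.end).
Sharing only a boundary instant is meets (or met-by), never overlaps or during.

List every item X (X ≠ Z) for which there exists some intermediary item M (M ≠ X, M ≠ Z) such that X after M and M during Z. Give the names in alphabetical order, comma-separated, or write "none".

Target Z = [06:00, 14:30].
Intermediaries M with M during Z: K, L, P.
Via K — items with X after K: D, E, F, G.
Via L — items with X after L: D, E, F, G.
Via P — items with X after P: D, E, F, G.
Union: D, E, F, G.

D, E, F, G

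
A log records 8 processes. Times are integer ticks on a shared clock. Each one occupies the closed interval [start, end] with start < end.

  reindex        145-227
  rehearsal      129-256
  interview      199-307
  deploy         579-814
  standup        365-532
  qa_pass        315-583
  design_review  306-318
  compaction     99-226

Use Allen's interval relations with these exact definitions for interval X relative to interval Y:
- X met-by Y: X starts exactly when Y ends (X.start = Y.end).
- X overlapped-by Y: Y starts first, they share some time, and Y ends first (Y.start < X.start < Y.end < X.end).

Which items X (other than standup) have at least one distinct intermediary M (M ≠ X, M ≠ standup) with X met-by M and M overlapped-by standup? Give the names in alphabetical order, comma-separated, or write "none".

Target standup = [365, 532].
Intermediaries M with M overlapped-by standup: none.
Union: none.

none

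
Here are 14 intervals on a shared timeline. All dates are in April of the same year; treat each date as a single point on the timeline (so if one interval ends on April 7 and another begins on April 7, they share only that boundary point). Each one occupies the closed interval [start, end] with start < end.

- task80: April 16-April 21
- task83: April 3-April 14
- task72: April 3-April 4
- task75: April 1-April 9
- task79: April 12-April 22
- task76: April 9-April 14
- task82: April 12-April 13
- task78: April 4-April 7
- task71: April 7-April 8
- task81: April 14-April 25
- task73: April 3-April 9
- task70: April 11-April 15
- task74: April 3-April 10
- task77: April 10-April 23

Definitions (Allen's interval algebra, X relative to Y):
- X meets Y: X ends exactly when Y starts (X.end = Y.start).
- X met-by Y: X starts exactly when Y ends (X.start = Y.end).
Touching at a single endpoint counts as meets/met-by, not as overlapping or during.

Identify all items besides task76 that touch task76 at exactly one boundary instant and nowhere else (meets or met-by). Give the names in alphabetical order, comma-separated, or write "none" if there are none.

task73, task75, task81

Target task76 = [April 9, April 14].
task70 [April 11, April 15] → overlapped-by → no.
task71 [April 7, April 8] → before → no.
task72 [April 3, April 4] → before → no.
task73 [April 3, April 9] → meets → yes.
task74 [April 3, April 10] → overlaps → no.
task75 [April 1, April 9] → meets → yes.
task77 [April 10, April 23] → overlapped-by → no.
task78 [April 4, April 7] → before → no.
task79 [April 12, April 22] → overlapped-by → no.
task80 [April 16, April 21] → after → no.
task81 [April 14, April 25] → met-by → yes.
task82 [April 12, April 13] → during → no.
task83 [April 3, April 14] → finished-by → no.
Result: task73, task75, task81.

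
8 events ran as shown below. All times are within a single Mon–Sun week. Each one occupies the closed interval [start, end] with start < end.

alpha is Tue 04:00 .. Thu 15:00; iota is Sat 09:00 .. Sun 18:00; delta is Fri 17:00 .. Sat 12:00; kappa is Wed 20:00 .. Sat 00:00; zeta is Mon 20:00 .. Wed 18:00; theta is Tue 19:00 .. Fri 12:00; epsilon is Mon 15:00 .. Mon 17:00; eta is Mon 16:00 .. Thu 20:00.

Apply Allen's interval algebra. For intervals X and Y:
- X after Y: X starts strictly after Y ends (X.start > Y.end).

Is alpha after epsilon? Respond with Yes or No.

Yes

alpha = [Tue 04:00, Thu 15:00], epsilon = [Mon 15:00, Mon 17:00].
Actual relation of alpha to epsilon: after.
Asked whether 'after' holds → Yes.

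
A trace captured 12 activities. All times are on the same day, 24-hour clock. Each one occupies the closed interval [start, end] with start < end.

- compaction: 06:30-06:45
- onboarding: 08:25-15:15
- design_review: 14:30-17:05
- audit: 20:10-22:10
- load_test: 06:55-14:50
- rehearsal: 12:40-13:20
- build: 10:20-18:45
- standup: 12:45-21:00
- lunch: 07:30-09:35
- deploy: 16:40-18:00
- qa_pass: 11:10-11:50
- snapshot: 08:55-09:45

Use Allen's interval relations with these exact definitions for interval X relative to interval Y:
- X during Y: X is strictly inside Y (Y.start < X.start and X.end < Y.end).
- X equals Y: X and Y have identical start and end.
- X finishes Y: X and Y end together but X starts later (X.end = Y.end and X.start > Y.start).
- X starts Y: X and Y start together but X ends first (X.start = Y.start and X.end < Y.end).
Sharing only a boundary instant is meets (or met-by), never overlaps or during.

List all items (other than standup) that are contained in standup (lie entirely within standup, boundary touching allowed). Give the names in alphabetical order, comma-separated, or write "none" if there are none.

Target standup = [12:45, 21:00].
audit [20:10, 22:10] → overlapped-by → no.
build [10:20, 18:45] → overlaps → no.
compaction [06:30, 06:45] → before → no.
deploy [16:40, 18:00] → during → yes.
design_review [14:30, 17:05] → during → yes.
load_test [06:55, 14:50] → overlaps → no.
lunch [07:30, 09:35] → before → no.
onboarding [08:25, 15:15] → overlaps → no.
qa_pass [11:10, 11:50] → before → no.
rehearsal [12:40, 13:20] → overlaps → no.
snapshot [08:55, 09:45] → before → no.
Result: deploy, design_review.

deploy, design_review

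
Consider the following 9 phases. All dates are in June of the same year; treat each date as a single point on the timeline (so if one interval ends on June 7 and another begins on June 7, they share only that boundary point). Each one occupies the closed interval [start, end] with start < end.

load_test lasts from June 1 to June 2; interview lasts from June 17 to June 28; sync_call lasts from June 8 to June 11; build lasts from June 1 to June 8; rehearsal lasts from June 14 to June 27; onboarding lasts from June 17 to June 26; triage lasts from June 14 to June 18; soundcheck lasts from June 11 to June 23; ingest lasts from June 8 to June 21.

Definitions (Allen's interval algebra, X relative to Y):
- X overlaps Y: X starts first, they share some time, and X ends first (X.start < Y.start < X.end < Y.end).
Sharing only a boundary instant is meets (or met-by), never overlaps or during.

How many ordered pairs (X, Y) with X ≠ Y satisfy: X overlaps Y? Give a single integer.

Checking all 72 ordered pairs for relation 'overlaps'; matching pairs in alphabetical order:
(ingest, interview): ingest overlaps interview ✓
(ingest, onboarding): ingest overlaps onboarding ✓
(ingest, rehearsal): ingest overlaps rehearsal ✓
(ingest, soundcheck): ingest overlaps soundcheck ✓
(rehearsal, interview): rehearsal overlaps interview ✓
(soundcheck, interview): soundcheck overlaps interview ✓
(soundcheck, onboarding): soundcheck overlaps onboarding ✓
(soundcheck, rehearsal): soundcheck overlaps rehearsal ✓
(triage, interview): triage overlaps interview ✓
(triage, onboarding): triage overlaps onboarding ✓
Count: 10.

10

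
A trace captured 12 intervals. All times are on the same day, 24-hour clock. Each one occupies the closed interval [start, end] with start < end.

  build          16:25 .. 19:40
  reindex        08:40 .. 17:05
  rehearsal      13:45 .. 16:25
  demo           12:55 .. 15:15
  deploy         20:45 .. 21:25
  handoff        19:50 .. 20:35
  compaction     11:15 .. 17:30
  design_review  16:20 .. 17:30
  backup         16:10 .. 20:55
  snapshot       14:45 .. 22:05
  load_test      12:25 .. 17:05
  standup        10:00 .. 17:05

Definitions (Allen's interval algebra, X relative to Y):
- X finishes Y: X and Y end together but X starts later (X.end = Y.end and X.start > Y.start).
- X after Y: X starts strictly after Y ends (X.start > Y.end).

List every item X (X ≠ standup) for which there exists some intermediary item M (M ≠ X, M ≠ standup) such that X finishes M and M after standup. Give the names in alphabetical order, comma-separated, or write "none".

Target standup = [10:00, 17:05].
Intermediaries M with M after standup: deploy, handoff.
Via deploy — items with X finishes deploy: none.
Via handoff — items with X finishes handoff: none.
Union: none.

none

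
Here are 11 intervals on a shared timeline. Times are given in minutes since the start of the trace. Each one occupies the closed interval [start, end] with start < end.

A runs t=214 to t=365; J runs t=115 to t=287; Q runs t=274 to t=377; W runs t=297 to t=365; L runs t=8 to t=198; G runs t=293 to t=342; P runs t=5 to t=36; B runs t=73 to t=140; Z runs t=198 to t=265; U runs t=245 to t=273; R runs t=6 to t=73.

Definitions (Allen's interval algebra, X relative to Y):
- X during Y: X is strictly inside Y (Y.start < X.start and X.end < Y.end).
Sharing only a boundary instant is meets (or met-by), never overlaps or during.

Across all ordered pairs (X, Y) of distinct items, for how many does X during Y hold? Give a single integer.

7

Checking all 110 ordered pairs for relation 'during'; matching pairs in alphabetical order:
(B, L): B during L ✓
(G, A): G during A ✓
(G, Q): G during Q ✓
(U, A): U during A ✓
(U, J): U during J ✓
(W, Q): W during Q ✓
(Z, J): Z during J ✓
Count: 7.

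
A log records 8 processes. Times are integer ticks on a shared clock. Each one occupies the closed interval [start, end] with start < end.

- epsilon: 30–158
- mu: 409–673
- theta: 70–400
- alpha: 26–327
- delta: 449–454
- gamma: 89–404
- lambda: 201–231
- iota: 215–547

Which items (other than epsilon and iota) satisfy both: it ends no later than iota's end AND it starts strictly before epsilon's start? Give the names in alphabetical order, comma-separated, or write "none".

Conditions: its end is no later than iota's end (X.end <= 547) AND its start is strictly before epsilon's start (X.start < 30).
alpha: end 327 <= 547? ✓; start 26 < 30? ✓ → yes.
delta: end 454 <= 547? ✓; start 449 < 30? ✗ → no.
gamma: end 404 <= 547? ✓; start 89 < 30? ✗ → no.
lambda: end 231 <= 547? ✓; start 201 < 30? ✗ → no.
mu: end 673 <= 547? ✗; start 409 < 30? ✗ → no.
theta: end 400 <= 547? ✓; start 70 < 30? ✗ → no.
Result: alpha.

alpha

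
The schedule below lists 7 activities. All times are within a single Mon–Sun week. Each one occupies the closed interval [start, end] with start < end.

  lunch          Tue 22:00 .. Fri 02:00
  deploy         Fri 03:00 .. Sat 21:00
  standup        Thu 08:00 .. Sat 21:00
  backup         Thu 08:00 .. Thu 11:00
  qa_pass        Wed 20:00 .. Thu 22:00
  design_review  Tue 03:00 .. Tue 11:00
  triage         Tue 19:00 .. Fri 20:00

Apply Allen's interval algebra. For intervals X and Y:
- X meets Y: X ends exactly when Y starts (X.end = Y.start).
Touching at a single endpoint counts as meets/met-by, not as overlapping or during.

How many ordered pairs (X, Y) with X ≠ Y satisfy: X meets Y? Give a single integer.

Checking all 42 ordered pairs for relation 'meets'; matching pairs in alphabetical order:
No pair satisfies it.
Count: 0.

0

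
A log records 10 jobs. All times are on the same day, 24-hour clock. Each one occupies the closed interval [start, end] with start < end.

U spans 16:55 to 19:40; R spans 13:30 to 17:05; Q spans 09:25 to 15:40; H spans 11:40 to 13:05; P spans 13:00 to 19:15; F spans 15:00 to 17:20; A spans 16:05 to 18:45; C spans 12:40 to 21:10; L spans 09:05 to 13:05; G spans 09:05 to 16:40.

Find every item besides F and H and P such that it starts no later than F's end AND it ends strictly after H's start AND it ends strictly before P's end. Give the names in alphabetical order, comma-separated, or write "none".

A, G, L, Q, R

Conditions: its start is no later than F's end (X.start <= 17:20) AND its end is strictly after H's start (X.end > 11:40) AND its end is strictly before P's end (X.end < 19:15).
A: start 16:05 <= 17:20? ✓; end 18:45 > 11:40? ✓; end 18:45 < 19:15? ✓ → yes.
C: start 12:40 <= 17:20? ✓; end 21:10 > 11:40? ✓; end 21:10 < 19:15? ✗ → no.
G: start 09:05 <= 17:20? ✓; end 16:40 > 11:40? ✓; end 16:40 < 19:15? ✓ → yes.
L: start 09:05 <= 17:20? ✓; end 13:05 > 11:40? ✓; end 13:05 < 19:15? ✓ → yes.
Q: start 09:25 <= 17:20? ✓; end 15:40 > 11:40? ✓; end 15:40 < 19:15? ✓ → yes.
R: start 13:30 <= 17:20? ✓; end 17:05 > 11:40? ✓; end 17:05 < 19:15? ✓ → yes.
U: start 16:55 <= 17:20? ✓; end 19:40 > 11:40? ✓; end 19:40 < 19:15? ✗ → no.
Result: A, G, L, Q, R.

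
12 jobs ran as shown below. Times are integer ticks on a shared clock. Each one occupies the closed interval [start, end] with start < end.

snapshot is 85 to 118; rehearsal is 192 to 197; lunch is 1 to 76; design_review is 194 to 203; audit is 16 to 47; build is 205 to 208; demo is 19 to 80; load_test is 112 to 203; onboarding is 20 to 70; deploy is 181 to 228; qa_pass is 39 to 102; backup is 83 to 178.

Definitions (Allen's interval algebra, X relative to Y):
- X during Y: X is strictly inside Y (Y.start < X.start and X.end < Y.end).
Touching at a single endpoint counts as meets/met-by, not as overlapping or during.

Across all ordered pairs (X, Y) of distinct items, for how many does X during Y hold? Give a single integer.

8

Checking all 132 ordered pairs for relation 'during'; matching pairs in alphabetical order:
(audit, lunch): audit during lunch ✓
(build, deploy): build during deploy ✓
(design_review, deploy): design_review during deploy ✓
(onboarding, demo): onboarding during demo ✓
(onboarding, lunch): onboarding during lunch ✓
(rehearsal, deploy): rehearsal during deploy ✓
(rehearsal, load_test): rehearsal during load_test ✓
(snapshot, backup): snapshot during backup ✓
Count: 8.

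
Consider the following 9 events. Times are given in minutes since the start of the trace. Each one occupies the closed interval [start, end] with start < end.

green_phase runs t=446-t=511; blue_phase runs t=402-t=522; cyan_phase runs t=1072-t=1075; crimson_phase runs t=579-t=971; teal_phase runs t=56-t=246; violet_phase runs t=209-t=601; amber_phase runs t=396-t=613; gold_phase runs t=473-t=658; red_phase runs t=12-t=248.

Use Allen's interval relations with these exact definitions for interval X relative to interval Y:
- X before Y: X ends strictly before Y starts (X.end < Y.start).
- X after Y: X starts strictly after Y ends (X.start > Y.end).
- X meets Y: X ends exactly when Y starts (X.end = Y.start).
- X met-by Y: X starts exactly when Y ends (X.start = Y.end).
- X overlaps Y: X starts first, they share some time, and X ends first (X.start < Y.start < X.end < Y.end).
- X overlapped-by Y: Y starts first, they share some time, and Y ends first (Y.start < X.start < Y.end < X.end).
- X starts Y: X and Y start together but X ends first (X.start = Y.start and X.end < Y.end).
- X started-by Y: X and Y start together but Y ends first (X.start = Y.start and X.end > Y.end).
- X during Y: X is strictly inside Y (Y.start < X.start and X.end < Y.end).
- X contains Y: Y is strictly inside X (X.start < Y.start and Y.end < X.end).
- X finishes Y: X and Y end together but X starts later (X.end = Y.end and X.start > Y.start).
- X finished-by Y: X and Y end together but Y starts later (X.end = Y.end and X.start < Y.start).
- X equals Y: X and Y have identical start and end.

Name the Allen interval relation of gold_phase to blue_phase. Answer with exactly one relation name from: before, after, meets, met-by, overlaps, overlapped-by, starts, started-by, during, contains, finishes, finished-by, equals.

gold_phase = [t=473, t=658]; blue_phase = [t=402, t=522].
Compare endpoints: gold_phase.start > blue_phase.start, gold_phase.start < blue_phase.end, gold_phase.end > blue_phase.start, gold_phase.end > blue_phase.end.
That pattern is 'overlapped-by'.

overlapped-by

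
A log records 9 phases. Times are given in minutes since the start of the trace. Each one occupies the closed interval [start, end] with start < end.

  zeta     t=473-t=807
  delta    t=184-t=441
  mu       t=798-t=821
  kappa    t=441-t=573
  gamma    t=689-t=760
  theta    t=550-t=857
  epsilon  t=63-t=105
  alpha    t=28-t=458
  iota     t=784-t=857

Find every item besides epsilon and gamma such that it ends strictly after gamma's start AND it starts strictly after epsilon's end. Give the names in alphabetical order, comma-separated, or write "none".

iota, mu, theta, zeta

Conditions: its end is strictly after gamma's start (X.end > t=689) AND its start is strictly after epsilon's end (X.start > t=105).
alpha: end t=458 > t=689? ✗; start t=28 > t=105? ✗ → no.
delta: end t=441 > t=689? ✗; start t=184 > t=105? ✓ → no.
iota: end t=857 > t=689? ✓; start t=784 > t=105? ✓ → yes.
kappa: end t=573 > t=689? ✗; start t=441 > t=105? ✓ → no.
mu: end t=821 > t=689? ✓; start t=798 > t=105? ✓ → yes.
theta: end t=857 > t=689? ✓; start t=550 > t=105? ✓ → yes.
zeta: end t=807 > t=689? ✓; start t=473 > t=105? ✓ → yes.
Result: iota, mu, theta, zeta.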